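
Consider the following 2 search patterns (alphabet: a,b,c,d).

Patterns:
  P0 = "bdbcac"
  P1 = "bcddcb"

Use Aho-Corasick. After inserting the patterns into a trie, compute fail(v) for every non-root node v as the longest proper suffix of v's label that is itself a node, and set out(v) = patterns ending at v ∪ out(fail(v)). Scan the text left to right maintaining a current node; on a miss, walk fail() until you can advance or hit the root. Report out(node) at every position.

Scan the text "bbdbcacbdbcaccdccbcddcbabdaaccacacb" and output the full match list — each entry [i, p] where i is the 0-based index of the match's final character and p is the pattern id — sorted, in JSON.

Build automaton:
Trie nodes:
  n0 'ε': b→1
  n1 'b': c→7 d→2
  n2 'bd': b→3
  n3 'bdb': c→4
  n4 'bdbc': a→5
  n5 'bdbca': c→6
  n6 'bdbcac': ·  ←P0
  n7 'bc': d→8
  n8 'bcd': d→9
  n9 'bcdd': c→10
  n10 'bcddc': b→11
  n11 'bcddcb': ·  ←P1

Failure links (BFS by depth):
  n1('b'): parent n0 fail=0; on 'b' 0 → fail=0;  out ∅∪∅=∅
  n2('bd'): parent n1 fail=0; on 'd' 0 → fail=0;  out ∅∪∅=∅
  n7('bc'): parent n1 fail=0; on 'c' 0 → fail=0;  out ∅∪∅=∅
  n3('bdb'): parent n2 fail=0; on 'b' 0 → fail=1;  out ∅∪∅=∅
  n8('bcd'): parent n7 fail=0; on 'd' 0 → fail=0;  out ∅∪∅=∅
  n4('bdbc'): parent n3 fail=1; on 'c' 1 → fail=7;  out ∅∪∅=∅
  n9('bcdd'): parent n8 fail=0; on 'd' 0 → fail=0;  out ∅∪∅=∅
  n5('bdbca'): parent n4 fail=7; on 'a' 7→0 → fail=0;  out ∅∪∅=∅
  n10('bcddc'): parent n9 fail=0; on 'c' 0 → fail=0;  out ∅∪∅=∅
  n6('bdbcac'): parent n5 fail=0; on 'c' 0 → fail=0;  out {0}∪∅={0}
  n11('bcddcb'): parent n10 fail=0; on 'b' 0 → fail=1;  out {1}∪∅={1}

Scan:
i=0 'b': node 0→1
i=1 'b': node 1→1 (via fail)
i=2 'd': node 1→2
i=3 'b': node 2→3
i=4 'c': node 3→4
i=5 'a': node 4→5
i=6 'c': node 5→6  ** P0@[1:6]
i=7 'b': node 6→1 (via fail)
i=8 'd': node 1→2
i=9 'b': node 2→3
i=10 'c': node 3→4
i=11 'a': node 4→5
i=12 'c': node 5→6  ** P0@[7:12]
i=13 'c': node 6→0 (via fail)
i=14 'd': node 0→0
i=15 'c': node 0→0
i=16 'c': node 0→0
i=17 'b': node 0→1
i=18 'c': node 1→7
i=19 'd': node 7→8
i=20 'd': node 8→9
i=21 'c': node 9→10
i=22 'b': node 10→11  ** P1@[17:22]
i=23 'a': node 11→0 (via fail)
i=24 'b': node 0→1
i=25 'd': node 1→2
i=26 'a': node 2→0 (via fail)
i=27 'a': node 0→0
i=28 'c': node 0→0
i=29 'c': node 0→0
i=30 'a': node 0→0
i=31 'c': node 0→0
i=32 'a': node 0→0
i=33 'c': node 0→0
i=34 'b': node 0→1

Result: [[6,0],[12,0],[22,1]]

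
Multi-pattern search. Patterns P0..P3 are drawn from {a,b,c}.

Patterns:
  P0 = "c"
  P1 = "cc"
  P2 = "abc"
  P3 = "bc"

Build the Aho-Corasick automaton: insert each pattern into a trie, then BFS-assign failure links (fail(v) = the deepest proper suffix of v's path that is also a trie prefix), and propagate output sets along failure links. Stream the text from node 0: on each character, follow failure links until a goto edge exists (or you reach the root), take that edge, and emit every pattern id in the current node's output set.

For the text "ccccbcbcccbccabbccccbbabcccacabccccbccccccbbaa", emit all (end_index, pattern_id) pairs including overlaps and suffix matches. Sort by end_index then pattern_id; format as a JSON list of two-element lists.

Construct AC machine:
Trie nodes:
  0='ε' goto a→3 b→6 c→1
  1='c' goto c→2  [P0 ends]
  2='cc' goto ·  [P1 ends]
  3='a' goto b→4
  4='ab' goto c→5
  5='abc' goto ·  [P2 ends]
  6='b' goto c→7
  7='bc' goto ·  [P3 ends]

Failure links (BFS by depth):
  n1('c'): parent n0 fail=0; on 'c' 0 → fail=0;  out {0}∪∅={0}
  n3('a'): parent n0 fail=0; on 'a' 0 → fail=0;  out ∅∪∅=∅
  n6('b'): parent n0 fail=0; on 'b' 0 → fail=0;  out ∅∪∅=∅
  n2('cc'): parent n1 fail=0; on 'c' 0 → fail=1;  out {1}∪{0}={0,1}
  n4('ab'): parent n3 fail=0; on 'b' 0 → fail=6;  out ∅∪∅=∅
  n7('bc'): parent n6 fail=0; on 'c' 0 → fail=1;  out {3}∪{0}={0,3}
  n5('abc'): parent n4 fail=6; on 'c' 6 → fail=7;  out {2}∪{0,3}={0,2,3}

Text stream:
[0] read 'c'  n0⇒n1  → match P0@[0:0]
[1] read 'c'  n1⇒n2  → match P0@[1:1],P1@[0:1]
[2] read 'c'  n2⇒n2 (via fail)  → match P0@[2:2],P1@[1:2]
[3] read 'c'  n2⇒n2 (via fail)  → match P0@[3:3],P1@[2:3]
[4] read 'b'  n2⇒n6 (via fail)
[5] read 'c'  n6⇒n7  → match P0@[5:5],P3@[4:5]
[6] read 'b'  n7⇒n6 (via fail)
[7] read 'c'  n6⇒n7  → match P0@[7:7],P3@[6:7]
[8] read 'c'  n7⇒n2 (via fail)  → match P0@[8:8],P1@[7:8]
[9] read 'c'  n2⇒n2 (via fail)  → match P0@[9:9],P1@[8:9]
[10] read 'b'  n2⇒n6 (via fail)
[11] read 'c'  n6⇒n7  → match P0@[11:11],P3@[10:11]
[12] read 'c'  n7⇒n2 (via fail)  → match P0@[12:12],P1@[11:12]
[13] read 'a'  n2⇒n3 (via fail)
[14] read 'b'  n3⇒n4
[15] read 'b'  n4⇒n6 (via fail)
[16] read 'c'  n6⇒n7  → match P0@[16:16],P3@[15:16]
[17] read 'c'  n7⇒n2 (via fail)  → match P0@[17:17],P1@[16:17]
[18] read 'c'  n2⇒n2 (via fail)  → match P0@[18:18],P1@[17:18]
[19] read 'c'  n2⇒n2 (via fail)  → match P0@[19:19],P1@[18:19]
[20] read 'b'  n2⇒n6 (via fail)
[21] read 'b'  n6⇒n6 (via fail)
[22] read 'a'  n6⇒n3 (via fail)
[23] read 'b'  n3⇒n4
[24] read 'c'  n4⇒n5  → match P0@[24:24],P2@[22:24],P3@[23:24]
[25] read 'c'  n5⇒n2 (via fail)  → match P0@[25:25],P1@[24:25]
[26] read 'c'  n2⇒n2 (via fail)  → match P0@[26:26],P1@[25:26]
[27] read 'a'  n2⇒n3 (via fail)
[28] read 'c'  n3⇒n1 (via fail)  → match P0@[28:28]
[29] read 'a'  n1⇒n3 (via fail)
[30] read 'b'  n3⇒n4
[31] read 'c'  n4⇒n5  → match P0@[31:31],P2@[29:31],P3@[30:31]
[32] read 'c'  n5⇒n2 (via fail)  → match P0@[32:32],P1@[31:32]
[33] read 'c'  n2⇒n2 (via fail)  → match P0@[33:33],P1@[32:33]
[34] read 'c'  n2⇒n2 (via fail)  → match P0@[34:34],P1@[33:34]
[35] read 'b'  n2⇒n6 (via fail)
[36] read 'c'  n6⇒n7  → match P0@[36:36],P3@[35:36]
[37] read 'c'  n7⇒n2 (via fail)  → match P0@[37:37],P1@[36:37]
[38] read 'c'  n2⇒n2 (via fail)  → match P0@[38:38],P1@[37:38]
[39] read 'c'  n2⇒n2 (via fail)  → match P0@[39:39],P1@[38:39]
[40] read 'c'  n2⇒n2 (via fail)  → match P0@[40:40],P1@[39:40]
[41] read 'c'  n2⇒n2 (via fail)  → match P0@[41:41],P1@[40:41]
[42] read 'b'  n2⇒n6 (via fail)
[43] read 'b'  n6⇒n6 (via fail)
[44] read 'a'  n6⇒n3 (via fail)
[45] read 'a'  n3⇒n3 (via fail)

Matches: [[0,0],[1,0],[1,1],[2,0],[2,1],[3,0],[3,1],[5,0],[5,3],[7,0],[7,3],[8,0],[8,1],[9,0],[9,1],[11,0],[11,3],[12,0],[12,1],[16,0],[16,3],[17,0],[17,1],[18,0],[18,1],[19,0],[19,1],[24,0],[24,2],[24,3],[25,0],[25,1],[26,0],[26,1],[28,0],[31,0],[31,2],[31,3],[32,0],[32,1],[33,0],[33,1],[34,0],[34,1],[36,0],[36,3],[37,0],[37,1],[38,0],[38,1],[39,0],[39,1],[40,0],[40,1],[41,0],[41,1]]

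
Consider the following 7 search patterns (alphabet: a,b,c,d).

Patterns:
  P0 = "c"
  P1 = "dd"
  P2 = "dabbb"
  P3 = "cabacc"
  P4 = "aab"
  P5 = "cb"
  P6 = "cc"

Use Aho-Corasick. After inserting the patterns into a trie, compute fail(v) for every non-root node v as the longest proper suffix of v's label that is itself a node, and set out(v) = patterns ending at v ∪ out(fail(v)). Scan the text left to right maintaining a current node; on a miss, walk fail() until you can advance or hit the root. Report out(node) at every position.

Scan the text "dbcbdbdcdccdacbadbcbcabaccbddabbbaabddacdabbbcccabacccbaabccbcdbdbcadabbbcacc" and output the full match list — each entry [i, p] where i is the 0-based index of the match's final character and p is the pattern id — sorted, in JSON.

Construct AC machine:
Trie nodes:
  0='ε' goto a→13 c→1 d→2
  1='c' goto a→8 b→16 c→17  ←P0
  2='d' goto a→4 d→3
  3='dd' goto ·  ←P1
  4='da' goto b→5
  5='dab' goto b→6
  6='dabb' goto b→7
  7='dabbb' goto ·  ←P2
  8='ca' goto b→9
  9='cab' goto a→10
  10='caba' goto c→11
  11='cabac' goto c→12
  12='cabacc' goto ·  ←P3
  13='a' goto a→14
  14='aa' goto b→15
  15='aab' goto ·  ←P4
  16='cb' goto ·  ←P5
  17='cc' goto ·  ←P6

BFS fail/out derivation:
  n1('c'): parent n0 fail=0; on 'c' 0 → fail=0;  out {0}∪∅={0}
  n2('d'): parent n0 fail=0; on 'd' 0 → fail=0;  out ∅∪∅=∅
  n13('a'): parent n0 fail=0; on 'a' 0 → fail=0;  out ∅∪∅=∅
  n3('dd'): parent n2 fail=0; on 'd' 0 → fail=2;  out {1}∪∅={1}
  n4('da'): parent n2 fail=0; on 'a' 0 → fail=13;  out ∅∪∅=∅
  n8('ca'): parent n1 fail=0; on 'a' 0 → fail=13;  out ∅∪∅=∅
  n14('aa'): parent n13 fail=0; on 'a' 0 → fail=13;  out ∅∪∅=∅
  n16('cb'): parent n1 fail=0; on 'b' 0 → fail=0;  out {5}∪∅={5}
  n17('cc'): parent n1 fail=0; on 'c' 0 → fail=1;  out {6}∪{0}={0,6}
  n5('dab'): parent n4 fail=13; on 'b' 13→0 → fail=0;  out ∅∪∅=∅
  n9('cab'): parent n8 fail=13; on 'b' 13→0 → fail=0;  out ∅∪∅=∅
  n15('aab'): parent n14 fail=13; on 'b' 13→0 → fail=0;  out {4}∪∅={4}
  n6('dabb'): parent n5 fail=0; on 'b' 0 → fail=0;  out ∅∪∅=∅
  n10('caba'): parent n9 fail=0; on 'a' 0 → fail=13;  out ∅∪∅=∅
  n7('dabbb'): parent n6 fail=0; on 'b' 0 → fail=0;  out {2}∪∅={2}
  n11('cabac'): parent n10 fail=13; on 'c' 13→0 → fail=1;  out ∅∪{0}={0}
  n12('cabacc'): parent n11 fail=1; on 'c' 1 → fail=17;  out {3}∪{0,6}={0,3,6}

Text stream:
pos 0 'd': at 2
pos 1 'b': at 0 (via fail)
pos 2 'c': at 1  emit P0@[2:2]
pos 3 'b': at 16  emit P5@[2:3]
pos 4 'd': at 2 (via fail)
pos 5 'b': at 0 (via fail)
pos 6 'd': at 2
pos 7 'c': at 1 (via fail)  emit P0@[7:7]
pos 8 'd': at 2 (via fail)
pos 9 'c': at 1 (via fail)  emit P0@[9:9]
pos 10 'c': at 17  emit P0@[10:10],P6@[9:10]
pos 11 'd': at 2 (via fail)
pos 12 'a': at 4
pos 13 'c': at 1 (via fail)  emit P0@[13:13]
pos 14 'b': at 16  emit P5@[13:14]
pos 15 'a': at 13 (via fail)
pos 16 'd': at 2 (via fail)
pos 17 'b': at 0 (via fail)
pos 18 'c': at 1  emit P0@[18:18]
pos 19 'b': at 16  emit P5@[18:19]
pos 20 'c': at 1 (via fail)  emit P0@[20:20]
pos 21 'a': at 8
pos 22 'b': at 9
pos 23 'a': at 10
pos 24 'c': at 11  emit P0@[24:24]
pos 25 'c': at 12  emit P0@[25:25],P3@[20:25],P6@[24:25]
pos 26 'b': at 16 (via fail)  emit P5@[25:26]
pos 27 'd': at 2 (via fail)
pos 28 'd': at 3  emit P1@[27:28]
pos 29 'a': at 4 (via fail)
pos 30 'b': at 5
pos 31 'b': at 6
pos 32 'b': at 7  emit P2@[28:32]
pos 33 'a': at 13 (via fail)
pos 34 'a': at 14
pos 35 'b': at 15  emit P4@[33:35]
pos 36 'd': at 2 (via fail)
pos 37 'd': at 3  emit P1@[36:37]
pos 38 'a': at 4 (via fail)
pos 39 'c': at 1 (via fail)  emit P0@[39:39]
pos 40 'd': at 2 (via fail)
pos 41 'a': at 4
pos 42 'b': at 5
pos 43 'b': at 6
pos 44 'b': at 7  emit P2@[40:44]
pos 45 'c': at 1 (via fail)  emit P0@[45:45]
pos 46 'c': at 17  emit P0@[46:46],P6@[45:46]
pos 47 'c': at 17 (via fail)  emit P0@[47:47],P6@[46:47]
pos 48 'a': at 8 (via fail)
pos 49 'b': at 9
pos 50 'a': at 10
pos 51 'c': at 11  emit P0@[51:51]
pos 52 'c': at 12  emit P0@[52:52],P3@[47:52],P6@[51:52]
pos 53 'c': at 17 (via fail)  emit P0@[53:53],P6@[52:53]
pos 54 'b': at 16 (via fail)  emit P5@[53:54]
pos 55 'a': at 13 (via fail)
pos 56 'a': at 14
pos 57 'b': at 15  emit P4@[55:57]
pos 58 'c': at 1 (via fail)  emit P0@[58:58]
pos 59 'c': at 17  emit P0@[59:59],P6@[58:59]
pos 60 'b': at 16 (via fail)  emit P5@[59:60]
pos 61 'c': at 1 (via fail)  emit P0@[61:61]
pos 62 'd': at 2 (via fail)
pos 63 'b': at 0 (via fail)
pos 64 'd': at 2
pos 65 'b': at 0 (via fail)
pos 66 'c': at 1  emit P0@[66:66]
pos 67 'a': at 8
pos 68 'd': at 2 (via fail)
pos 69 'a': at 4
pos 70 'b': at 5
pos 71 'b': at 6
pos 72 'b': at 7  emit P2@[68:72]
pos 73 'c': at 1 (via fail)  emit P0@[73:73]
pos 74 'a': at 8
pos 75 'c': at 1 (via fail)  emit P0@[75:75]
pos 76 'c': at 17  emit P0@[76:76],P6@[75:76]

Matches: [[2,0],[3,5],[7,0],[9,0],[10,0],[10,6],[13,0],[14,5],[18,0],[19,5],[20,0],[24,0],[25,0],[25,3],[25,6],[26,5],[28,1],[32,2],[35,4],[37,1],[39,0],[44,2],[45,0],[46,0],[46,6],[47,0],[47,6],[51,0],[52,0],[52,3],[52,6],[53,0],[53,6],[54,5],[57,4],[58,0],[59,0],[59,6],[60,5],[61,0],[66,0],[72,2],[73,0],[75,0],[76,0],[76,6]]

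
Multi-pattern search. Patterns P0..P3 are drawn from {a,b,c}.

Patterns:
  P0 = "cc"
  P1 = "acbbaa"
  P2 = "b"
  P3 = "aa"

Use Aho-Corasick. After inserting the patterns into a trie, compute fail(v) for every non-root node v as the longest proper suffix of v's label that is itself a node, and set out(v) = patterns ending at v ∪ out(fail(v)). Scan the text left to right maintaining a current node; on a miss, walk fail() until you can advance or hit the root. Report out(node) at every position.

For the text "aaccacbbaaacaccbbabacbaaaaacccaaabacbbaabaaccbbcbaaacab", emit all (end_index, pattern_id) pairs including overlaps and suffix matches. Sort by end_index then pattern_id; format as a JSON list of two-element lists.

Build:
Trie (insert patterns):
  n0 'ε': a→3 b→9 c→1
  n1 'c': c→2
  n2 'cc': ·  [P0 ends]
  n3 'a': a→10 c→4
  n4 'ac': b→5
  n5 'acb': b→6
  n6 'acbb': a→7
  n7 'acbba': a→8
  n8 'acbbaa': ·  [P1 ends]
  n9 'b': ·  [P2 ends]
  n10 'aa': ·  [P3 ends]

Failure links (BFS by depth):
  n1('c'): parent n0 fail=0; on 'c' 0 → fail=0;  out ∅∪∅=∅
  n3('a'): parent n0 fail=0; on 'a' 0 → fail=0;  out ∅∪∅=∅
  n9('b'): parent n0 fail=0; on 'b' 0 → fail=0;  out {2}∪∅={2}
  n2('cc'): parent n1 fail=0; on 'c' 0 → fail=1;  out {0}∪∅={0}
  n4('ac'): parent n3 fail=0; on 'c' 0 → fail=1;  out ∅∪∅=∅
  n10('aa'): parent n3 fail=0; on 'a' 0 → fail=3;  out {3}∪∅={3}
  n5('acb'): parent n4 fail=1; on 'b' 1→0 → fail=9;  out ∅∪{2}={2}
  n6('acbb'): parent n5 fail=9; on 'b' 9→0 → fail=9;  out ∅∪{2}={2}
  n7('acbba'): parent n6 fail=9; on 'a' 9→0 → fail=3;  out ∅∪∅=∅
  n8('acbbaa'): parent n7 fail=3; on 'a' 3 → fail=10;  out {1}∪{3}={1,3}

Run:
i=0 'a': node 0→3
i=1 'a': node 3→10  → match P3@[0:1]
i=2 'c': node 10→4 (fail-walked)
i=3 'c': node 4→2 (fail-walked)  → match P0@[2:3]
i=4 'a': node 2→3 (fail-walked)
i=5 'c': node 3→4
i=6 'b': node 4→5  → match P2@[6:6]
i=7 'b': node 5→6  → match P2@[7:7]
i=8 'a': node 6→7
i=9 'a': node 7→8  → match P1@[4:9],P3@[8:9]
i=10 'a': node 8→10 (fail-walked)  → match P3@[9:10]
i=11 'c': node 10→4 (fail-walked)
i=12 'a': node 4→3 (fail-walked)
i=13 'c': node 3→4
i=14 'c': node 4→2 (fail-walked)  → match P0@[13:14]
i=15 'b': node 2→9 (fail-walked)  → match P2@[15:15]
i=16 'b': node 9→9 (fail-walked)  → match P2@[16:16]
i=17 'a': node 9→3 (fail-walked)
i=18 'b': node 3→9 (fail-walked)  → match P2@[18:18]
i=19 'a': node 9→3 (fail-walked)
i=20 'c': node 3→4
i=21 'b': node 4→5  → match P2@[21:21]
i=22 'a': node 5→3 (fail-walked)
i=23 'a': node 3→10  → match P3@[22:23]
i=24 'a': node 10→10 (fail-walked)  → match P3@[23:24]
i=25 'a': node 10→10 (fail-walked)  → match P3@[24:25]
i=26 'a': node 10→10 (fail-walked)  → match P3@[25:26]
i=27 'c': node 10→4 (fail-walked)
i=28 'c': node 4→2 (fail-walked)  → match P0@[27:28]
i=29 'c': node 2→2 (fail-walked)  → match P0@[28:29]
i=30 'a': node 2→3 (fail-walked)
i=31 'a': node 3→10  → match P3@[30:31]
i=32 'a': node 10→10 (fail-walked)  → match P3@[31:32]
i=33 'b': node 10→9 (fail-walked)  → match P2@[33:33]
i=34 'a': node 9→3 (fail-walked)
i=35 'c': node 3→4
i=36 'b': node 4→5  → match P2@[36:36]
i=37 'b': node 5→6  → match P2@[37:37]
i=38 'a': node 6→7
i=39 'a': node 7→8  → match P1@[34:39],P3@[38:39]
i=40 'b': node 8→9 (fail-walked)  → match P2@[40:40]
i=41 'a': node 9→3 (fail-walked)
i=42 'a': node 3→10  → match P3@[41:42]
i=43 'c': node 10→4 (fail-walked)
i=44 'c': node 4→2 (fail-walked)  → match P0@[43:44]
i=45 'b': node 2→9 (fail-walked)  → match P2@[45:45]
i=46 'b': node 9→9 (fail-walked)  → match P2@[46:46]
i=47 'c': node 9→1 (fail-walked)
i=48 'b': node 1→9 (fail-walked)  → match P2@[48:48]
i=49 'a': node 9→3 (fail-walked)
i=50 'a': node 3→10  → match P3@[49:50]
i=51 'a': node 10→10 (fail-walked)  → match P3@[50:51]
i=52 'c': node 10→4 (fail-walked)
i=53 'a': node 4→3 (fail-walked)
i=54 'b': node 3→9 (fail-walked)  → match P2@[54:54]

Result: [[1,3],[3,0],[6,2],[7,2],[9,1],[9,3],[10,3],[14,0],[15,2],[16,2],[18,2],[21,2],[23,3],[24,3],[25,3],[26,3],[28,0],[29,0],[31,3],[32,3],[33,2],[36,2],[37,2],[39,1],[39,3],[40,2],[42,3],[44,0],[45,2],[46,2],[48,2],[50,3],[51,3],[54,2]]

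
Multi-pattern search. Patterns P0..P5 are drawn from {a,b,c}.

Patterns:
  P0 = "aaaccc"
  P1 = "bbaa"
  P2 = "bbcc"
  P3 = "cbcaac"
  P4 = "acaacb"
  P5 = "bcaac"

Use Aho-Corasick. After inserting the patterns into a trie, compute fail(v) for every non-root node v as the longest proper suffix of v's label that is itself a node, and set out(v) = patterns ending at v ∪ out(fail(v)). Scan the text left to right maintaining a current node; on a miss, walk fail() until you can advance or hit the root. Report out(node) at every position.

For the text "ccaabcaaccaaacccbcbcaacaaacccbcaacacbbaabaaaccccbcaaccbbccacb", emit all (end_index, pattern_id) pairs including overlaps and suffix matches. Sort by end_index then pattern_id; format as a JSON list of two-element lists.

Build automaton:
Trie nodes:
  0='ε' goto a→1 b→7 c→13
  1='a' goto a→2 c→19
  2='aa' goto a→3
  3='aaa' goto c→4
  4='aaac' goto c→5
  5='aaacc' goto c→6
  6='aaaccc' goto ·  [P0 ends]
  7='b' goto b→8 c→24
  8='bb' goto a→9 c→11
  9='bba' goto a→10
  10='bbaa' goto ·  [P1 ends]
  11='bbc' goto c→12
  12='bbcc' goto ·  [P2 ends]
  13='c' goto b→14
  14='cb' goto c→15
  15='cbc' goto a→16
  16='cbca' goto a→17
  17='cbcaa' goto c→18
  18='cbcaac' goto ·  [P3 ends]
  19='ac' goto a→20
  20='aca' goto a→21
  21='acaa' goto c→22
  22='acaac' goto b→23
  23='acaacb' goto ·  [P4 ends]
  24='bc' goto a→25
  25='bca' goto a→26
  26='bcaa' goto c→27
  27='bcaac' goto ·  [P5 ends]

Failure links (BFS by depth):
  fail(1) 'a': from fail(0)=0 chase 'a': 0 ⇒ 0;  out=∅∪out(0)=∅
  fail(7) 'b': from fail(0)=0 chase 'b': 0 ⇒ 0;  out=∅∪out(0)=∅
  fail(13) 'c': from fail(0)=0 chase 'c': 0 ⇒ 0;  out=∅∪out(0)=∅
  fail(2) 'aa': from fail(1)=0 chase 'a': 0 ⇒ 1;  out=∅∪out(1)=∅
  fail(8) 'bb': from fail(7)=0 chase 'b': 0 ⇒ 7;  out=∅∪out(7)=∅
  fail(14) 'cb': from fail(13)=0 chase 'b': 0 ⇒ 7;  out=∅∪out(7)=∅
  fail(19) 'ac': from fail(1)=0 chase 'c': 0 ⇒ 13;  out=∅∪out(13)=∅
  fail(24) 'bc': from fail(7)=0 chase 'c': 0 ⇒ 13;  out=∅∪out(13)=∅
  fail(3) 'aaa': from fail(2)=1 chase 'a': 1 ⇒ 2;  out=∅∪out(2)=∅
  fail(9) 'bba': from fail(8)=7 chase 'a': 7→0 ⇒ 1;  out=∅∪out(1)=∅
  fail(11) 'bbc': from fail(8)=7 chase 'c': 7 ⇒ 24;  out=∅∪out(24)=∅
  fail(15) 'cbc': from fail(14)=7 chase 'c': 7 ⇒ 24;  out=∅∪out(24)=∅
  fail(20) 'aca': from fail(19)=13 chase 'a': 13→0 ⇒ 1;  out=∅∪out(1)=∅
  fail(25) 'bca': from fail(24)=13 chase 'a': 13→0 ⇒ 1;  out=∅∪out(1)=∅
  fail(4) 'aaac': from fail(3)=2 chase 'c': 2→1 ⇒ 19;  out=∅∪out(19)=∅
  fail(10) 'bbaa': from fail(9)=1 chase 'a': 1 ⇒ 2;  out={1}∪out(2)={1}
  fail(12) 'bbcc': from fail(11)=24 chase 'c': 24→13→0 ⇒ 13;  out={2}∪out(13)={2}
  fail(16) 'cbca': from fail(15)=24 chase 'a': 24 ⇒ 25;  out=∅∪out(25)=∅
  fail(21) 'acaa': from fail(20)=1 chase 'a': 1 ⇒ 2;  out=∅∪out(2)=∅
  fail(26) 'bcaa': from fail(25)=1 chase 'a': 1 ⇒ 2;  out=∅∪out(2)=∅
  fail(5) 'aaacc': from fail(4)=19 chase 'c': 19→13→0 ⇒ 13;  out=∅∪out(13)=∅
  fail(17) 'cbcaa': from fail(16)=25 chase 'a': 25 ⇒ 26;  out=∅∪out(26)=∅
  fail(22) 'acaac': from fail(21)=2 chase 'c': 2→1 ⇒ 19;  out=∅∪out(19)=∅
  fail(27) 'bcaac': from fail(26)=2 chase 'c': 2→1 ⇒ 19;  out={5}∪out(19)={5}
  fail(6) 'aaaccc': from fail(5)=13 chase 'c': 13→0 ⇒ 13;  out={0}∪out(13)={0}
  fail(18) 'cbcaac': from fail(17)=26 chase 'c': 26 ⇒ 27;  out={3}∪out(27)={3,5}
  fail(23) 'acaacb': from fail(22)=19 chase 'b': 19→13 ⇒ 14;  out={4}∪out(14)={4}

Run:
[0] read 'c'  n0⇒n13
[1] read 'c'  n13⇒n13 (via fail)
[2] read 'a'  n13⇒n1 (via fail)
[3] read 'a'  n1⇒n2
[4] read 'b'  n2⇒n7 (via fail)
[5] read 'c'  n7⇒n24
[6] read 'a'  n24⇒n25
[7] read 'a'  n25⇒n26
[8] read 'c'  n26⇒n27  ** P5@[4:8]
[9] read 'c'  n27⇒n13 (via fail)
[10] read 'a'  n13⇒n1 (via fail)
[11] read 'a'  n1⇒n2
[12] read 'a'  n2⇒n3
[13] read 'c'  n3⇒n4
[14] read 'c'  n4⇒n5
[15] read 'c'  n5⇒n6  ** P0@[10:15]
[16] read 'b'  n6⇒n14 (via fail)
[17] read 'c'  n14⇒n15
[18] read 'b'  n15⇒n14 (via fail)
[19] read 'c'  n14⇒n15
[20] read 'a'  n15⇒n16
[21] read 'a'  n16⇒n17
[22] read 'c'  n17⇒n18  ** P3@[17:22],P5@[18:22]
[23] read 'a'  n18⇒n20 (via fail)
[24] read 'a'  n20⇒n21
[25] read 'a'  n21⇒n3 (via fail)
[26] read 'c'  n3⇒n4
[27] read 'c'  n4⇒n5
[28] read 'c'  n5⇒n6  ** P0@[23:28]
[29] read 'b'  n6⇒n14 (via fail)
[30] read 'c'  n14⇒n15
[31] read 'a'  n15⇒n16
[32] read 'a'  n16⇒n17
[33] read 'c'  n17⇒n18  ** P3@[28:33],P5@[29:33]
[34] read 'a'  n18⇒n20 (via fail)
[35] read 'c'  n20⇒n19 (via fail)
[36] read 'b'  n19⇒n14 (via fail)
[37] read 'b'  n14⇒n8 (via fail)
[38] read 'a'  n8⇒n9
[39] read 'a'  n9⇒n10  ** P1@[36:39]
[40] read 'b'  n10⇒n7 (via fail)
[41] read 'a'  n7⇒n1 (via fail)
[42] read 'a'  n1⇒n2
[43] read 'a'  n2⇒n3
[44] read 'c'  n3⇒n4
[45] read 'c'  n4⇒n5
[46] read 'c'  n5⇒n6  ** P0@[41:46]
[47] read 'c'  n6⇒n13 (via fail)
[48] read 'b'  n13⇒n14
[49] read 'c'  n14⇒n15
[50] read 'a'  n15⇒n16
[51] read 'a'  n16⇒n17
[52] read 'c'  n17⇒n18  ** P3@[47:52],P5@[48:52]
[53] read 'c'  n18⇒n13 (via fail)
[54] read 'b'  n13⇒n14
[55] read 'b'  n14⇒n8 (via fail)
[56] read 'c'  n8⇒n11
[57] read 'c'  n11⇒n12  ** P2@[54:57]
[58] read 'a'  n12⇒n1 (via fail)
[59] read 'c'  n1⇒n19
[60] read 'b'  n19⇒n14 (via fail)

Result: [[8,5],[15,0],[22,3],[22,5],[28,0],[33,3],[33,5],[39,1],[46,0],[52,3],[52,5],[57,2]]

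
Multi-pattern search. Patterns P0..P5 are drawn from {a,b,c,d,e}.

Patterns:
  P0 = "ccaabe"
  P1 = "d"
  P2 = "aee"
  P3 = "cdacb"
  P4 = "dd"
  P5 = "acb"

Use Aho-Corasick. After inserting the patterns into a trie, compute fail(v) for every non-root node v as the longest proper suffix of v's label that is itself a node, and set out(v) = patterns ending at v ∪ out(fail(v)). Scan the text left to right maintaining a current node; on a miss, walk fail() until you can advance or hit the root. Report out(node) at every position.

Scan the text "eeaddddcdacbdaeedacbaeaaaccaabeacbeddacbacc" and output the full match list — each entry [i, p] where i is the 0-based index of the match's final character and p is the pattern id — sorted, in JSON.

Construct AC machine:
Trie (insert patterns):
  n0 'ε': a→8 c→1 d→7
  n1 'c': c→2 d→11
  n2 'cc': a→3
  n3 'cca': a→4
  n4 'ccaa': b→5
  n5 'ccaab': e→6
  n6 'ccaabe': ·  [P0 ends]
  n7 'd': d→15  [P1 ends]
  n8 'a': c→16 e→9
  n9 'ae': e→10
  n10 'aee': ·  [P2 ends]
  n11 'cd': a→12
  n12 'cda': c→13
  n13 'cdac': b→14
  n14 'cdacb': ·  [P3 ends]
  n15 'dd': ·  [P4 ends]
  n16 'ac': b→17
  n17 'acb': ·  [P5 ends]

Failure links (BFS by depth):
  fail(1) 'c': from fail(0)=0 chase 'c': 0 ⇒ 0;  out=∅∪out(0)=∅
  fail(7) 'd': from fail(0)=0 chase 'd': 0 ⇒ 0;  out={1}∪out(0)={1}
  fail(8) 'a': from fail(0)=0 chase 'a': 0 ⇒ 0;  out=∅∪out(0)=∅
  fail(2) 'cc': from fail(1)=0 chase 'c': 0 ⇒ 1;  out=∅∪out(1)=∅
  fail(9) 'ae': from fail(8)=0 chase 'e': 0 ⇒ 0;  out=∅∪out(0)=∅
  fail(11) 'cd': from fail(1)=0 chase 'd': 0 ⇒ 7;  out=∅∪out(7)={1}
  fail(15) 'dd': from fail(7)=0 chase 'd': 0 ⇒ 7;  out={4}∪out(7)={1,4}
  fail(16) 'ac': from fail(8)=0 chase 'c': 0 ⇒ 1;  out=∅∪out(1)=∅
  fail(3) 'cca': from fail(2)=1 chase 'a': 1→0 ⇒ 8;  out=∅∪out(8)=∅
  fail(10) 'aee': from fail(9)=0 chase 'e': 0 ⇒ 0;  out={2}∪out(0)={2}
  fail(12) 'cda': from fail(11)=7 chase 'a': 7→0 ⇒ 8;  out=∅∪out(8)=∅
  fail(17) 'acb': from fail(16)=1 chase 'b': 1→0 ⇒ 0;  out={5}∪out(0)={5}
  fail(4) 'ccaa': from fail(3)=8 chase 'a': 8→0 ⇒ 8;  out=∅∪out(8)=∅
  fail(13) 'cdac': from fail(12)=8 chase 'c': 8 ⇒ 16;  out=∅∪out(16)=∅
  fail(5) 'ccaab': from fail(4)=8 chase 'b': 8→0 ⇒ 0;  out=∅∪out(0)=∅
  fail(14) 'cdacb': from fail(13)=16 chase 'b': 16 ⇒ 17;  out={3}∪out(17)={3,5}
  fail(6) 'ccaabe': from fail(5)=0 chase 'e': 0 ⇒ 0;  out={0}∪out(0)={0}

Scan:
i=0 'e': node 0→0
i=1 'e': node 0→0
i=2 'a': node 0→8
i=3 'd': node 8→7 (fail-walked)  → match P1@[3:3]
i=4 'd': node 7→15  → match P1@[4:4],P4@[3:4]
i=5 'd': node 15→15 (fail-walked)  → match P1@[5:5],P4@[4:5]
i=6 'd': node 15→15 (fail-walked)  → match P1@[6:6],P4@[5:6]
i=7 'c': node 15→1 (fail-walked)
i=8 'd': node 1→11  → match P1@[8:8]
i=9 'a': node 11→12
i=10 'c': node 12→13
i=11 'b': node 13→14  → match P3@[7:11],P5@[9:11]
i=12 'd': node 14→7 (fail-walked)  → match P1@[12:12]
i=13 'a': node 7→8 (fail-walked)
i=14 'e': node 8→9
i=15 'e': node 9→10  → match P2@[13:15]
i=16 'd': node 10→7 (fail-walked)  → match P1@[16:16]
i=17 'a': node 7→8 (fail-walked)
i=18 'c': node 8→16
i=19 'b': node 16→17  → match P5@[17:19]
i=20 'a': node 17→8 (fail-walked)
i=21 'e': node 8→9
i=22 'a': node 9→8 (fail-walked)
i=23 'a': node 8→8 (fail-walked)
i=24 'a': node 8→8 (fail-walked)
i=25 'c': node 8→16
i=26 'c': node 16→2 (fail-walked)
i=27 'a': node 2→3
i=28 'a': node 3→4
i=29 'b': node 4→5
i=30 'e': node 5→6  → match P0@[25:30]
i=31 'a': node 6→8 (fail-walked)
i=32 'c': node 8→16
i=33 'b': node 16→17  → match P5@[31:33]
i=34 'e': node 17→0 (fail-walked)
i=35 'd': node 0→7  → match P1@[35:35]
i=36 'd': node 7→15  → match P1@[36:36],P4@[35:36]
i=37 'a': node 15→8 (fail-walked)
i=38 'c': node 8→16
i=39 'b': node 16→17  → match P5@[37:39]
i=40 'a': node 17→8 (fail-walked)
i=41 'c': node 8→16
i=42 'c': node 16→2 (fail-walked)

All matches (sorted): [[3,1],[4,1],[4,4],[5,1],[5,4],[6,1],[6,4],[8,1],[11,3],[11,5],[12,1],[15,2],[16,1],[19,5],[30,0],[33,5],[35,1],[36,1],[36,4],[39,5]]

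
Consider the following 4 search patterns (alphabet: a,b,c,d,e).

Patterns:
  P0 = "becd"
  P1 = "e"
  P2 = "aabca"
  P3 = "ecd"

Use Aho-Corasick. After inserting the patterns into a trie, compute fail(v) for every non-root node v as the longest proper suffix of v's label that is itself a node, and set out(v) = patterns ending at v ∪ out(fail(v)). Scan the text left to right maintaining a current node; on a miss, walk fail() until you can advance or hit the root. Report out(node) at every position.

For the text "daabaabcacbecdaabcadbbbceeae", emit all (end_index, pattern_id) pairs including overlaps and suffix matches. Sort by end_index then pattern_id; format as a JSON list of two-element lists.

Build automaton:
Trie (insert patterns):
  n0 'ε': a→6 b→1 e→5
  n1 'b': e→2
  n2 'be': c→3
  n3 'bec': d→4
  n4 'becd': ·  [P0 ends]
  n5 'e': c→11  [P1 ends]
  n6 'a': a→7
  n7 'aa': b→8
  n8 'aab': c→9
  n9 'aabc': a→10
  n10 'aabca': ·  [P2 ends]
  n11 'ec': d→12
  n12 'ecd': ·  [P3 ends]

BFS fail/out derivation:
  n1('b'): parent n0 fail=0; on 'b' 0 → fail=0;  out ∅∪∅=∅
  n5('e'): parent n0 fail=0; on 'e' 0 → fail=0;  out {1}∪∅={1}
  n6('a'): parent n0 fail=0; on 'a' 0 → fail=0;  out ∅∪∅=∅
  n2('be'): parent n1 fail=0; on 'e' 0 → fail=5;  out ∅∪{1}={1}
  n7('aa'): parent n6 fail=0; on 'a' 0 → fail=6;  out ∅∪∅=∅
  n11('ec'): parent n5 fail=0; on 'c' 0 → fail=0;  out ∅∪∅=∅
  n3('bec'): parent n2 fail=5; on 'c' 5 → fail=11;  out ∅∪∅=∅
  n8('aab'): parent n7 fail=6; on 'b' 6→0 → fail=1;  out ∅∪∅=∅
  n12('ecd'): parent n11 fail=0; on 'd' 0 → fail=0;  out {3}∪∅={3}
  n4('becd'): parent n3 fail=11; on 'd' 11 → fail=12;  out {0}∪{3}={0,3}
  n9('aabc'): parent n8 fail=1; on 'c' 1→0 → fail=0;  out ∅∪∅=∅
  n10('aabca'): parent n9 fail=0; on 'a' 0 → fail=6;  out {2}∪∅={2}

Run:
i=0 'd': node 0→0
i=1 'a': node 0→6
i=2 'a': node 6→7
i=3 'b': node 7→8
i=4 'a': node 8→6 (fail-walked)
i=5 'a': node 6→7
i=6 'b': node 7→8
i=7 'c': node 8→9
i=8 'a': node 9→10  → match P2@[4:8]
i=9 'c': node 10→0 (fail-walked)
i=10 'b': node 0→1
i=11 'e': node 1→2  → match P1@[11:11]
i=12 'c': node 2→3
i=13 'd': node 3→4  → match P0@[10:13],P3@[11:13]
i=14 'a': node 4→6 (fail-walked)
i=15 'a': node 6→7
i=16 'b': node 7→8
i=17 'c': node 8→9
i=18 'a': node 9→10  → match P2@[14:18]
i=19 'd': node 10→0 (fail-walked)
i=20 'b': node 0→1
i=21 'b': node 1→1 (fail-walked)
i=22 'b': node 1→1 (fail-walked)
i=23 'c': node 1→0 (fail-walked)
i=24 'e': node 0→5  → match P1@[24:24]
i=25 'e': node 5→5 (fail-walked)  → match P1@[25:25]
i=26 'a': node 5→6 (fail-walked)
i=27 'e': node 6→5 (fail-walked)  → match P1@[27:27]

Matches: [[8,2],[11,1],[13,0],[13,3],[18,2],[24,1],[25,1],[27,1]]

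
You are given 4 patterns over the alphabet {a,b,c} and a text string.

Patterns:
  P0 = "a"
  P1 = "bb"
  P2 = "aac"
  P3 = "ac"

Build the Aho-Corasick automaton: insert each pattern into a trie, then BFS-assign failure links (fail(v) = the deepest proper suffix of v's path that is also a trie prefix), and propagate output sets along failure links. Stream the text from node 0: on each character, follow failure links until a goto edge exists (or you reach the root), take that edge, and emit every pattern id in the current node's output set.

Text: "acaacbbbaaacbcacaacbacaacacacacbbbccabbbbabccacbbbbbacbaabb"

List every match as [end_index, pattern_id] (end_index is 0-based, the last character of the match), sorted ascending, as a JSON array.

Build automaton:
Trie (insert patterns):
  0='ε' goto a→1 b→2
  1='a' goto a→4 c→6  ←P0
  2='b' goto b→3
  3='bb' goto ·  ←P1
  4='aa' goto c→5
  5='aac' goto ·  ←P2
  6='ac' goto ·  ←P3

BFS fail/out derivation:
  n1('a'): parent n0 fail=0; on 'a' 0 → fail=0;  out {0}∪∅={0}
  n2('b'): parent n0 fail=0; on 'b' 0 → fail=0;  out ∅∪∅=∅
  n3('bb'): parent n2 fail=0; on 'b' 0 → fail=2;  out {1}∪∅={1}
  n4('aa'): parent n1 fail=0; on 'a' 0 → fail=1;  out ∅∪{0}={0}
  n6('ac'): parent n1 fail=0; on 'c' 0 → fail=0;  out {3}∪∅={3}
  n5('aac'): parent n4 fail=1; on 'c' 1 → fail=6;  out {2}∪{3}={2,3}

Run:
pos 0 'a': at 1  → match P0@[0:0]
pos 1 'c': at 6  → match P3@[0:1]
pos 2 'a': at 1 ·f  → match P0@[2:2]
pos 3 'a': at 4  → match P0@[3:3]
pos 4 'c': at 5  → match P2@[2:4],P3@[3:4]
pos 5 'b': at 2 ·f
pos 6 'b': at 3  → match P1@[5:6]
pos 7 'b': at 3 ·f  → match P1@[6:7]
pos 8 'a': at 1 ·f  → match P0@[8:8]
pos 9 'a': at 4  → match P0@[9:9]
pos 10 'a': at 4 ·f  → match P0@[10:10]
pos 11 'c': at 5  → match P2@[9:11],P3@[10:11]
pos 12 'b': at 2 ·f
pos 13 'c': at 0 ·f
pos 14 'a': at 1  → match P0@[14:14]
pos 15 'c': at 6  → match P3@[14:15]
pos 16 'a': at 1 ·f  → match P0@[16:16]
pos 17 'a': at 4  → match P0@[17:17]
pos 18 'c': at 5  → match P2@[16:18],P3@[17:18]
pos 19 'b': at 2 ·f
pos 20 'a': at 1 ·f  → match P0@[20:20]
pos 21 'c': at 6  → match P3@[20:21]
pos 22 'a': at 1 ·f  → match P0@[22:22]
pos 23 'a': at 4  → match P0@[23:23]
pos 24 'c': at 5  → match P2@[22:24],P3@[23:24]
pos 25 'a': at 1 ·f  → match P0@[25:25]
pos 26 'c': at 6  → match P3@[25:26]
pos 27 'a': at 1 ·f  → match P0@[27:27]
pos 28 'c': at 6  → match P3@[27:28]
pos 29 'a': at 1 ·f  → match P0@[29:29]
pos 30 'c': at 6  → match P3@[29:30]
pos 31 'b': at 2 ·f
pos 32 'b': at 3  → match P1@[31:32]
pos 33 'b': at 3 ·f  → match P1@[32:33]
pos 34 'c': at 0 ·f
pos 35 'c': at 0
pos 36 'a': at 1  → match P0@[36:36]
pos 37 'b': at 2 ·f
pos 38 'b': at 3  → match P1@[37:38]
pos 39 'b': at 3 ·f  → match P1@[38:39]
pos 40 'b': at 3 ·f  → match P1@[39:40]
pos 41 'a': at 1 ·f  → match P0@[41:41]
pos 42 'b': at 2 ·f
pos 43 'c': at 0 ·f
pos 44 'c': at 0
pos 45 'a': at 1  → match P0@[45:45]
pos 46 'c': at 6  → match P3@[45:46]
pos 47 'b': at 2 ·f
pos 48 'b': at 3  → match P1@[47:48]
pos 49 'b': at 3 ·f  → match P1@[48:49]
pos 50 'b': at 3 ·f  → match P1@[49:50]
pos 51 'b': at 3 ·f  → match P1@[50:51]
pos 52 'a': at 1 ·f  → match P0@[52:52]
pos 53 'c': at 6  → match P3@[52:53]
pos 54 'b': at 2 ·f
pos 55 'a': at 1 ·f  → match P0@[55:55]
pos 56 'a': at 4  → match P0@[56:56]
pos 57 'b': at 2 ·f
pos 58 'b': at 3  → match P1@[57:58]

Matches: [[0,0],[1,3],[2,0],[3,0],[4,2],[4,3],[6,1],[7,1],[8,0],[9,0],[10,0],[11,2],[11,3],[14,0],[15,3],[16,0],[17,0],[18,2],[18,3],[20,0],[21,3],[22,0],[23,0],[24,2],[24,3],[25,0],[26,3],[27,0],[28,3],[29,0],[30,3],[32,1],[33,1],[36,0],[38,1],[39,1],[40,1],[41,0],[45,0],[46,3],[48,1],[49,1],[50,1],[51,1],[52,0],[53,3],[55,0],[56,0],[58,1]]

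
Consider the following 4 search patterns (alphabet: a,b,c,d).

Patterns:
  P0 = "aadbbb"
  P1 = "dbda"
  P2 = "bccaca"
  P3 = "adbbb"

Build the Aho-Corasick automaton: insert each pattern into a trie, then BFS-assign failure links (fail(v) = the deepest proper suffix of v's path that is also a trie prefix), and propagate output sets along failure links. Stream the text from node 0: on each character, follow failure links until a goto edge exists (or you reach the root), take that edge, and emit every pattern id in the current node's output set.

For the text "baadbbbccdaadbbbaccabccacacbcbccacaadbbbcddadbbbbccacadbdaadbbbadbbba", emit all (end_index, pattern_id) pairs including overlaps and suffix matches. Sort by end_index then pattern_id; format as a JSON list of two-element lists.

Build automaton:
Trie nodes:
  n0 'ε': a→1 b→11 d→7
  n1 'a': a→2 d→17
  n2 'aa': d→3
  n3 'aad': b→4
  n4 'aadb': b→5
  n5 'aadbb': b→6
  n6 'aadbbb': ·  ←P0
  n7 'd': b→8
  n8 'db': d→9
  n9 'dbd': a→10
  n10 'dbda': ·  ←P1
  n11 'b': c→12
  n12 'bc': c→13
  n13 'bcc': a→14
  n14 'bcca': c→15
  n15 'bccac': a→16
  n16 'bccaca': ·  ←P2
  n17 'ad': b→18
  n18 'adb': b→19
  n19 'adbb': b→20
  n20 'adbbb': ·  ←P3

Failure links (BFS by depth):
  fail(1) 'a': from fail(0)=0 chase 'a': 0 ⇒ 0;  out=∅∪out(0)=∅
  fail(7) 'd': from fail(0)=0 chase 'd': 0 ⇒ 0;  out=∅∪out(0)=∅
  fail(11) 'b': from fail(0)=0 chase 'b': 0 ⇒ 0;  out=∅∪out(0)=∅
  fail(2) 'aa': from fail(1)=0 chase 'a': 0 ⇒ 1;  out=∅∪out(1)=∅
  fail(8) 'db': from fail(7)=0 chase 'b': 0 ⇒ 11;  out=∅∪out(11)=∅
  fail(12) 'bc': from fail(11)=0 chase 'c': 0 ⇒ 0;  out=∅∪out(0)=∅
  fail(17) 'ad': from fail(1)=0 chase 'd': 0 ⇒ 7;  out=∅∪out(7)=∅
  fail(3) 'aad': from fail(2)=1 chase 'd': 1 ⇒ 17;  out=∅∪out(17)=∅
  fail(9) 'dbd': from fail(8)=11 chase 'd': 11→0 ⇒ 7;  out=∅∪out(7)=∅
  fail(13) 'bcc': from fail(12)=0 chase 'c': 0 ⇒ 0;  out=∅∪out(0)=∅
  fail(18) 'adb': from fail(17)=7 chase 'b': 7 ⇒ 8;  out=∅∪out(8)=∅
  fail(4) 'aadb': from fail(3)=17 chase 'b': 17 ⇒ 18;  out=∅∪out(18)=∅
  fail(10) 'dbda': from fail(9)=7 chase 'a': 7→0 ⇒ 1;  out={1}∪out(1)={1}
  fail(14) 'bcca': from fail(13)=0 chase 'a': 0 ⇒ 1;  out=∅∪out(1)=∅
  fail(19) 'adbb': from fail(18)=8 chase 'b': 8→11→0 ⇒ 11;  out=∅∪out(11)=∅
  fail(5) 'aadbb': from fail(4)=18 chase 'b': 18 ⇒ 19;  out=∅∪out(19)=∅
  fail(15) 'bccac': from fail(14)=1 chase 'c': 1→0 ⇒ 0;  out=∅∪out(0)=∅
  fail(20) 'adbbb': from fail(19)=11 chase 'b': 11→0 ⇒ 11;  out={3}∪out(11)={3}
  fail(6) 'aadbbb': from fail(5)=19 chase 'b': 19 ⇒ 20;  out={0}∪out(20)={0,3}
  fail(16) 'bccaca': from fail(15)=0 chase 'a': 0 ⇒ 1;  out={2}∪out(1)={2}

Text stream:
[0] read 'b'  n0⇒n11
[1] read 'a'  n11⇒n1 ·f
[2] read 'a'  n1⇒n2
[3] read 'd'  n2⇒n3
[4] read 'b'  n3⇒n4
[5] read 'b'  n4⇒n5
[6] read 'b'  n5⇒n6  emit P0@[1:6],P3@[2:6]
[7] read 'c'  n6⇒n12 ·f
[8] read 'c'  n12⇒n13
[9] read 'd'  n13⇒n7 ·f
[10] read 'a'  n7⇒n1 ·f
[11] read 'a'  n1⇒n2
[12] read 'd'  n2⇒n3
[13] read 'b'  n3⇒n4
[14] read 'b'  n4⇒n5
[15] read 'b'  n5⇒n6  emit P0@[10:15],P3@[11:15]
[16] read 'a'  n6⇒n1 ·f
[17] read 'c'  n1⇒n0 ·f
[18] read 'c'  n0⇒n0
[19] read 'a'  n0⇒n1
[20] read 'b'  n1⇒n11 ·f
[21] read 'c'  n11⇒n12
[22] read 'c'  n12⇒n13
[23] read 'a'  n13⇒n14
[24] read 'c'  n14⇒n15
[25] read 'a'  n15⇒n16  emit P2@[20:25]
[26] read 'c'  n16⇒n0 ·f
[27] read 'b'  n0⇒n11
[28] read 'c'  n11⇒n12
[29] read 'b'  n12⇒n11 ·f
[30] read 'c'  n11⇒n12
[31] read 'c'  n12⇒n13
[32] read 'a'  n13⇒n14
[33] read 'c'  n14⇒n15
[34] read 'a'  n15⇒n16  emit P2@[29:34]
[35] read 'a'  n16⇒n2 ·f
[36] read 'd'  n2⇒n3
[37] read 'b'  n3⇒n4
[38] read 'b'  n4⇒n5
[39] read 'b'  n5⇒n6  emit P0@[34:39],P3@[35:39]
[40] read 'c'  n6⇒n12 ·f
[41] read 'd'  n12⇒n7 ·f
[42] read 'd'  n7⇒n7 ·f
[43] read 'a'  n7⇒n1 ·f
[44] read 'd'  n1⇒n17
[45] read 'b'  n17⇒n18
[46] read 'b'  n18⇒n19
[47] read 'b'  n19⇒n20  emit P3@[43:47]
[48] read 'b'  n20⇒n11 ·f
[49] read 'c'  n11⇒n12
[50] read 'c'  n12⇒n13
[51] read 'a'  n13⇒n14
[52] read 'c'  n14⇒n15
[53] read 'a'  n15⇒n16  emit P2@[48:53]
[54] read 'd'  n16⇒n17 ·f
[55] read 'b'  n17⇒n18
[56] read 'd'  n18⇒n9 ·f
[57] read 'a'  n9⇒n10  emit P1@[54:57]
[58] read 'a'  n10⇒n2 ·f
[59] read 'd'  n2⇒n3
[60] read 'b'  n3⇒n4
[61] read 'b'  n4⇒n5
[62] read 'b'  n5⇒n6  emit P0@[57:62],P3@[58:62]
[63] read 'a'  n6⇒n1 ·f
[64] read 'd'  n1⇒n17
[65] read 'b'  n17⇒n18
[66] read 'b'  n18⇒n19
[67] read 'b'  n19⇒n20  emit P3@[63:67]
[68] read 'a'  n20⇒n1 ·f

Matches: [[6,0],[6,3],[15,0],[15,3],[25,2],[34,2],[39,0],[39,3],[47,3],[53,2],[57,1],[62,0],[62,3],[67,3]]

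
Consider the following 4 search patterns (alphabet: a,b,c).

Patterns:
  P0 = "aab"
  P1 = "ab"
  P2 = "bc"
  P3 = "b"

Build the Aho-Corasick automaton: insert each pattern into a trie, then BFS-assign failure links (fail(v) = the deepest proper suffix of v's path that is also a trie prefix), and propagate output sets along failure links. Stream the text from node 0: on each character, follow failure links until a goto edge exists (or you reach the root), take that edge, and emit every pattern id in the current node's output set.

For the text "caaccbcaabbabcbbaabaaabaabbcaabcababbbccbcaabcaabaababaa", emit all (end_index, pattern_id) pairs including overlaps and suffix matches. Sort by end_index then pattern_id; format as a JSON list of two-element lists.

Build:
Trie nodes:
  0='ε' goto a→1 b→5
  1='a' goto a→2 b→4
  2='aa' goto b→3
  3='aab' goto ·  [P0 ends]
  4='ab' goto ·  [P1 ends]
  5='b' goto c→6  [P3 ends]
  6='bc' goto ·  [P2 ends]

Failure links (BFS by depth):
  fail(1) 'a': from fail(0)=0 chase 'a': 0 ⇒ 0;  out=∅∪out(0)=∅
  fail(5) 'b': from fail(0)=0 chase 'b': 0 ⇒ 0;  out={3}∪out(0)={3}
  fail(2) 'aa': from fail(1)=0 chase 'a': 0 ⇒ 1;  out=∅∪out(1)=∅
  fail(4) 'ab': from fail(1)=0 chase 'b': 0 ⇒ 5;  out={1}∪out(5)={1,3}
  fail(6) 'bc': from fail(5)=0 chase 'c': 0 ⇒ 0;  out={2}∪out(0)={2}
  fail(3) 'aab': from fail(2)=1 chase 'b': 1 ⇒ 4;  out={0}∪out(4)={0,1,3}

Scan:
i=0 'c': node 0→0
i=1 'a': node 0→1
i=2 'a': node 1→2
i=3 'c': node 2→0 ·f
i=4 'c': node 0→0
i=5 'b': node 0→5  emit P3@[5:5]
i=6 'c': node 5→6  emit P2@[5:6]
i=7 'a': node 6→1 ·f
i=8 'a': node 1→2
i=9 'b': node 2→3  emit P0@[7:9],P1@[8:9],P3@[9:9]
i=10 'b': node 3→5 ·f  emit P3@[10:10]
i=11 'a': node 5→1 ·f
i=12 'b': node 1→4  emit P1@[11:12],P3@[12:12]
i=13 'c': node 4→6 ·f  emit P2@[12:13]
i=14 'b': node 6→5 ·f  emit P3@[14:14]
i=15 'b': node 5→5 ·f  emit P3@[15:15]
i=16 'a': node 5→1 ·f
i=17 'a': node 1→2
i=18 'b': node 2→3  emit P0@[16:18],P1@[17:18],P3@[18:18]
i=19 'a': node 3→1 ·f
i=20 'a': node 1→2
i=21 'a': node 2→2 ·f
i=22 'b': node 2→3  emit P0@[20:22],P1@[21:22],P3@[22:22]
i=23 'a': node 3→1 ·f
i=24 'a': node 1→2
i=25 'b': node 2→3  emit P0@[23:25],P1@[24:25],P3@[25:25]
i=26 'b': node 3→5 ·f  emit P3@[26:26]
i=27 'c': node 5→6  emit P2@[26:27]
i=28 'a': node 6→1 ·f
i=29 'a': node 1→2
i=30 'b': node 2→3  emit P0@[28:30],P1@[29:30],P3@[30:30]
i=31 'c': node 3→6 ·f  emit P2@[30:31]
i=32 'a': node 6→1 ·f
i=33 'b': node 1→4  emit P1@[32:33],P3@[33:33]
i=34 'a': node 4→1 ·f
i=35 'b': node 1→4  emit P1@[34:35],P3@[35:35]
i=36 'b': node 4→5 ·f  emit P3@[36:36]
i=37 'b': node 5→5 ·f  emit P3@[37:37]
i=38 'c': node 5→6  emit P2@[37:38]
i=39 'c': node 6→0 ·f
i=40 'b': node 0→5  emit P3@[40:40]
i=41 'c': node 5→6  emit P2@[40:41]
i=42 'a': node 6→1 ·f
i=43 'a': node 1→2
i=44 'b': node 2→3  emit P0@[42:44],P1@[43:44],P3@[44:44]
i=45 'c': node 3→6 ·f  emit P2@[44:45]
i=46 'a': node 6→1 ·f
i=47 'a': node 1→2
i=48 'b': node 2→3  emit P0@[46:48],P1@[47:48],P3@[48:48]
i=49 'a': node 3→1 ·f
i=50 'a': node 1→2
i=51 'b': node 2→3  emit P0@[49:51],P1@[50:51],P3@[51:51]
i=52 'a': node 3→1 ·f
i=53 'b': node 1→4  emit P1@[52:53],P3@[53:53]
i=54 'a': node 4→1 ·f
i=55 'a': node 1→2

All matches (sorted): [[5,3],[6,2],[9,0],[9,1],[9,3],[10,3],[12,1],[12,3],[13,2],[14,3],[15,3],[18,0],[18,1],[18,3],[22,0],[22,1],[22,3],[25,0],[25,1],[25,3],[26,3],[27,2],[30,0],[30,1],[30,3],[31,2],[33,1],[33,3],[35,1],[35,3],[36,3],[37,3],[38,2],[40,3],[41,2],[44,0],[44,1],[44,3],[45,2],[48,0],[48,1],[48,3],[51,0],[51,1],[51,3],[53,1],[53,3]]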